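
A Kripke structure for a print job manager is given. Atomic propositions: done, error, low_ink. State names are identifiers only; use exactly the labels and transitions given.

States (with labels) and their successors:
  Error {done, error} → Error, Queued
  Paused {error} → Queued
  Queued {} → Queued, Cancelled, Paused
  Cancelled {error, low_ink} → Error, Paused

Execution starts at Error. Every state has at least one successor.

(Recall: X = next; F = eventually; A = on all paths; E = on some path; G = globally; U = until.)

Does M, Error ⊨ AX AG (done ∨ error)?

No

States satisfying AG (done ∨ error): ∅.
States satisfying AX AG (done ∨ error): ∅.
Error ∉ Sat(AX AG (done ∨ error)).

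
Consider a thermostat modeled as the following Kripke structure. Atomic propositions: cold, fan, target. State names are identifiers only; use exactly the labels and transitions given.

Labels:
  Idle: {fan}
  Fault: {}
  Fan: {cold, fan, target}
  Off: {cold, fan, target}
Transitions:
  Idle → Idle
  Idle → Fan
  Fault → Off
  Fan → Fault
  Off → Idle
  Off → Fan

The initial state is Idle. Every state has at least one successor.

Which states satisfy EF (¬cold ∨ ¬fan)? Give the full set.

States satisfying ¬cold ∨ ¬fan: {Idle, Fault}.
States satisfying EF (¬cold ∨ ¬fan): {Idle, Fault, Fan, Off}.

{Idle, Fault, Fan, Off}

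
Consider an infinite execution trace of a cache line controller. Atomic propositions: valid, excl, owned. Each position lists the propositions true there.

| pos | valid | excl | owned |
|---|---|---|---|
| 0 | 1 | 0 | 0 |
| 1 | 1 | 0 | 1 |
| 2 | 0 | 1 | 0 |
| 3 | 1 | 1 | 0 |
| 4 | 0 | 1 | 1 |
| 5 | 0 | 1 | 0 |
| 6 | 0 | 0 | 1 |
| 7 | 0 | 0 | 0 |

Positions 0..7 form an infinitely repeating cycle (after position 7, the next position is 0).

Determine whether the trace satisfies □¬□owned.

¬□owned holds at every position 0..7, and those are all positions ever visited, so □¬□owned holds.

Holds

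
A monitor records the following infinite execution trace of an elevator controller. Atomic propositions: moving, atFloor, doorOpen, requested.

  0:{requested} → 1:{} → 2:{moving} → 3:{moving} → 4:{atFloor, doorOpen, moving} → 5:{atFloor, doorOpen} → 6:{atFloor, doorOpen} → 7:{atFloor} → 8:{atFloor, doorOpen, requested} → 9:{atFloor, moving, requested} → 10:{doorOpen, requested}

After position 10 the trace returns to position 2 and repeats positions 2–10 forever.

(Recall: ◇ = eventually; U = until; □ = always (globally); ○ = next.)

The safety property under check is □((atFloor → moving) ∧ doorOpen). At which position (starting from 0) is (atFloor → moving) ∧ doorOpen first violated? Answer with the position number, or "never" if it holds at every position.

0

At position 0 the labels are {requested}, so (atFloor → moving) ∧ doorOpen is false there. This is the first violation.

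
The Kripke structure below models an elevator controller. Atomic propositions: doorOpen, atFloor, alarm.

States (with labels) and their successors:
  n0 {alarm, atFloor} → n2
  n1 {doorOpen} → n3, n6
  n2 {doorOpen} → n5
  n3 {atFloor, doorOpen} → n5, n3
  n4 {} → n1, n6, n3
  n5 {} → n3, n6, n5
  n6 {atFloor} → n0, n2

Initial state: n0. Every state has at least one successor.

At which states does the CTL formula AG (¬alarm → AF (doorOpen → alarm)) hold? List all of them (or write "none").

States satisfying ¬alarm → AF (doorOpen → alarm): {n0, n2, n4, n5, n6}.
States satisfying AG (¬alarm → AF (doorOpen → alarm)): ∅.

none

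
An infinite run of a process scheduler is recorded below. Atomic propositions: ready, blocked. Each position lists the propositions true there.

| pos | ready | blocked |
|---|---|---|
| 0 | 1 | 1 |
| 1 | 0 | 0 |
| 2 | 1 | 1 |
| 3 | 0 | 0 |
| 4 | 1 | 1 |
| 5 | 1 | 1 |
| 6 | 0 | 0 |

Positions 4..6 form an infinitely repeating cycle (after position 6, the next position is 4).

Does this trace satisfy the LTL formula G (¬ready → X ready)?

Holds

¬ready → X ready holds at every position 0..6, and those are all positions ever visited, so G (¬ready → X ready) holds.
Positions where ¬ready holds: 1, 3, 6.
Check X ready at each: 1→ok, 3→ok, 6→ok.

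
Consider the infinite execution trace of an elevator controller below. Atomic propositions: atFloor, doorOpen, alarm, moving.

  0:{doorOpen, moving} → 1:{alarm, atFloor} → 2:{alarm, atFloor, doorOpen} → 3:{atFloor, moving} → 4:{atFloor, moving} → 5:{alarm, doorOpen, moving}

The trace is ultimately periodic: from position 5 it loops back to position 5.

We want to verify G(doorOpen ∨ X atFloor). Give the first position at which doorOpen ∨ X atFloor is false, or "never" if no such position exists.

4

Check doorOpen ∨ X atFloor at each position in order: 0 ✓, 1 ✓, 2 ✓, 3 ✓.
At position 4 the labels are {atFloor, moving} and the next position 5 has {alarm, doorOpen, moving}, so doorOpen ∨ X atFloor is false there. This is the first violation.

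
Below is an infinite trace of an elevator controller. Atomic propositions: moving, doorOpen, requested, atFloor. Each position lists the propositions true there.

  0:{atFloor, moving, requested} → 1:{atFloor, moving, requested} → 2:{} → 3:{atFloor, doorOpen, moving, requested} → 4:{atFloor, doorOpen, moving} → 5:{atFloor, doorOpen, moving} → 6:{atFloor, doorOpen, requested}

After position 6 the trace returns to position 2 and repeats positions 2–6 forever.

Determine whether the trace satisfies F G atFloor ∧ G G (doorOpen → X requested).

Violated

G atFloor is false at every position 0..6, so it never becomes true and F G atFloor fails.
G (doorOpen → X requested) must hold at every position from 0 onward. It fails at position 0, so G G (doorOpen → X requested) is false.
At position 0: F G atFloor is false; G G (doorOpen → X requested) is false; so F G atFloor ∧ G G (doorOpen → X requested) is false.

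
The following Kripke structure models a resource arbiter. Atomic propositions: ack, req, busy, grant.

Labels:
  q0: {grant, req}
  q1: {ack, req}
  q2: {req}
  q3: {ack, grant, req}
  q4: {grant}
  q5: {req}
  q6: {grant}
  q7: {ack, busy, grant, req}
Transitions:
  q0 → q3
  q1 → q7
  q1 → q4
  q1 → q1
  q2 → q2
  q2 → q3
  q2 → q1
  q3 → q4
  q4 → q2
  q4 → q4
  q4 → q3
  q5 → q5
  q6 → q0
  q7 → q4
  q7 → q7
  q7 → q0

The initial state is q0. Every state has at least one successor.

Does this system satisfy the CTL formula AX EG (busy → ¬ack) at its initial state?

States satisfying EG (busy → ¬ack): {q0, q1, q2, q3, q4, q5, q6}.
States satisfying AX EG (busy → ¬ack): {q0, q2, q3, q4, q5, q6}.
q0 ∈ Sat(AX EG (busy → ¬ack)).

Satisfied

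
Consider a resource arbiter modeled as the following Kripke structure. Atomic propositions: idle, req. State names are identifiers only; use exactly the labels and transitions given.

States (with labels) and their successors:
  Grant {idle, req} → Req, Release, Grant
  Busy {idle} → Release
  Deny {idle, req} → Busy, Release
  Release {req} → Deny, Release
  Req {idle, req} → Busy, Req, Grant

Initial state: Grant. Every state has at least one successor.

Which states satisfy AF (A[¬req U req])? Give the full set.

States satisfying A[¬req U req]: {Grant, Busy, Deny, Release, Req}.
States satisfying AF (A[¬req U req]): {Grant, Busy, Deny, Release, Req}.

{Grant, Busy, Deny, Release, Req}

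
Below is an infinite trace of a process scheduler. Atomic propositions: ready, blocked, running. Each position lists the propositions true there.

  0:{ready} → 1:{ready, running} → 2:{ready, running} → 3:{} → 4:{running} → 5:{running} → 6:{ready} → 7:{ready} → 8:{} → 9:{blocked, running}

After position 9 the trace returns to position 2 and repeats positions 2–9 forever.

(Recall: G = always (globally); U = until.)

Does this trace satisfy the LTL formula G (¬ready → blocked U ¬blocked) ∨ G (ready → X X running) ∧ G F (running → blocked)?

¬ready → blocked U ¬blocked holds at every position 0..9, and those are all positions ever visited, so G (¬ready → blocked U ¬blocked) holds.
Positions where ¬ready holds: 3, 4, 5, 8, 9.
Check blocked U ¬blocked at each: 3→ok, 4→ok, 5→ok, 8→ok, 9→ok.
At position 0: G (¬ready → blocked U ¬blocked) is true; G (ready → X X running) ∧ G F (running → blocked) is false; so G (¬ready → blocked U ¬blocked) ∨ G (ready → X X running) ∧ G F (running → blocked) is true.

Yes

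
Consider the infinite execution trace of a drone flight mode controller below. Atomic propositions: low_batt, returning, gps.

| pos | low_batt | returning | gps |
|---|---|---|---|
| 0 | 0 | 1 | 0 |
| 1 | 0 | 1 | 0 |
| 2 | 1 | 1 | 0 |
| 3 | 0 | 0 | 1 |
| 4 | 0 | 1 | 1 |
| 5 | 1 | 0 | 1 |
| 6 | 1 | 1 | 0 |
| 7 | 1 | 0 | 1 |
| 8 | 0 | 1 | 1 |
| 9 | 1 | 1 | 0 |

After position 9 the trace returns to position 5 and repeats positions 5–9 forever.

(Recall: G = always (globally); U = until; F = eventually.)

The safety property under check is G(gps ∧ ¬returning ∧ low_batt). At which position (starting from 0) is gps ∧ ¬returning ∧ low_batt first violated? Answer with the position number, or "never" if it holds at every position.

0

At position 0 the labels are {returning}, so gps ∧ ¬returning ∧ low_batt is false there. This is the first violation.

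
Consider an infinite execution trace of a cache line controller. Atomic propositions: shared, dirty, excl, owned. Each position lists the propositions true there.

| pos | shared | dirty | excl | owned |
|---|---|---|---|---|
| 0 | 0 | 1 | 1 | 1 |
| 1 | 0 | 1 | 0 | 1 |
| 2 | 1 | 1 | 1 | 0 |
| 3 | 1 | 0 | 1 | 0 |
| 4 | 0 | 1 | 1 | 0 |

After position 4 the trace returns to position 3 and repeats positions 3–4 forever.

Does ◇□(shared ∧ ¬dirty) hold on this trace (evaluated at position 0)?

□(shared ∧ ¬dirty) is false at every position 0..4, so it never becomes true and ◇□(shared ∧ ¬dirty) fails.

Does not hold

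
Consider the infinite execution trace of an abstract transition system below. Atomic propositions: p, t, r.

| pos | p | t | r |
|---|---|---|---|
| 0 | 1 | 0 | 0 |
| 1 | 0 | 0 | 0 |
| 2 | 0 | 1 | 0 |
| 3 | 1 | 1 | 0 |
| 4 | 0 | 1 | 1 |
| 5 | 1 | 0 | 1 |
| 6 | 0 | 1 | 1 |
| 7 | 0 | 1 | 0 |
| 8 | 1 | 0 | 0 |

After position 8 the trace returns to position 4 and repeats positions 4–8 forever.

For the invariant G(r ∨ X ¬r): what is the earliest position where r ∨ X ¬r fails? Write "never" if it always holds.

Check r ∨ X ¬r at each position in order: 0 ✓, 1 ✓, 2 ✓.
At position 3 the labels are {p, t} and the next position 4 has {r, t}, so r ∨ X ¬r is false there. This is the first violation.

3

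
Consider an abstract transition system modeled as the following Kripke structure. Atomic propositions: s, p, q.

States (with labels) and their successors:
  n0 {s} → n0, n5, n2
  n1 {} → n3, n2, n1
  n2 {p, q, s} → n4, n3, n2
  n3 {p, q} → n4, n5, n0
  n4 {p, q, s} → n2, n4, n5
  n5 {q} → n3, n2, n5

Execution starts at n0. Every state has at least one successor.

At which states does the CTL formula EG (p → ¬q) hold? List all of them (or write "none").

States satisfying p → ¬q: {n0, n1, n5}.
States satisfying EG (p → ¬q): {n0, n1, n5}.

{n0, n1, n5}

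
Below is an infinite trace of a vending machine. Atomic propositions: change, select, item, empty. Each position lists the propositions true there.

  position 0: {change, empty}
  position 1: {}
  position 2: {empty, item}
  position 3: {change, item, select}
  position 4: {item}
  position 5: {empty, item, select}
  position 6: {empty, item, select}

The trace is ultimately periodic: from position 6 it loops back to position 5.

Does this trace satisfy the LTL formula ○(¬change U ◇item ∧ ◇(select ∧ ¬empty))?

The position after 0 is 1; ¬change U ◇item ∧ ◇(select ∧ ¬empty) is true there.

Holds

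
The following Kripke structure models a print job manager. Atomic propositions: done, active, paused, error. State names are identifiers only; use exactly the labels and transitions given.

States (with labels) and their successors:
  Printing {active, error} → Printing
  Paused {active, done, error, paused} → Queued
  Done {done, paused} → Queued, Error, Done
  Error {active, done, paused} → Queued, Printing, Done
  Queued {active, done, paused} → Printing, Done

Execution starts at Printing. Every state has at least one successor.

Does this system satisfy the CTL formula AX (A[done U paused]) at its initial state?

States satisfying A[done U paused]: {Paused, Done, Error, Queued}.
States satisfying AX (A[done U paused]): {Paused, Done}.
Printing ∉ Sat(AX (A[done U paused])).

No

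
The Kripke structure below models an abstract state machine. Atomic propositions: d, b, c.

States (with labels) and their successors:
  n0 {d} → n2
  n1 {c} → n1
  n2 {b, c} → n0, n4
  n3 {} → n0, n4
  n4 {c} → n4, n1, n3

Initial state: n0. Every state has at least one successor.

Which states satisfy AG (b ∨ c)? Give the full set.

{n1}

States satisfying b ∨ c: {n1, n2, n4}.
States satisfying AG (b ∨ c): {n1}.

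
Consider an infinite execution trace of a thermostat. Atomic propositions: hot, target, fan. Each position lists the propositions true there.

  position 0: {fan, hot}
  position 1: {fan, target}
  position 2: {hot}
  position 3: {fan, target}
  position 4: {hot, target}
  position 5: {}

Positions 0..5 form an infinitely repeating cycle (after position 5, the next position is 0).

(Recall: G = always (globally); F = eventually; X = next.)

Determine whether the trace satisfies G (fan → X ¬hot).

Violated

fan → X ¬hot must hold at every position from 0 onward. It fails at position 1, so G (fan → X ¬hot) is false.
Positions where fan holds: 0, 1, 3.
Check X ¬hot at each: 0→ok, 1→fails, 3→fails.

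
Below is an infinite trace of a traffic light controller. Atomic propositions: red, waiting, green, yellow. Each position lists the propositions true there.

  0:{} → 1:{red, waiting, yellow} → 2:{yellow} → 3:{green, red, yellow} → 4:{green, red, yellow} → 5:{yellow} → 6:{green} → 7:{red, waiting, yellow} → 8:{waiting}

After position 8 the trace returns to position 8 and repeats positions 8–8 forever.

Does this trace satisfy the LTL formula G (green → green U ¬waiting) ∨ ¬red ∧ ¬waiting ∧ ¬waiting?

Yes

green → green U ¬waiting holds at every position 0..8, and those are all positions ever visited, so G (green → green U ¬waiting) holds.
Positions where green holds: 3, 4, 6.
Check green U ¬waiting at each: 3→ok, 4→ok, 6→ok.
At position 0: G (green → green U ¬waiting) is true; ¬red ∧ ¬waiting ∧ ¬waiting is true; so G (green → green U ¬waiting) ∨ ¬red ∧ ¬waiting ∧ ¬waiting is true.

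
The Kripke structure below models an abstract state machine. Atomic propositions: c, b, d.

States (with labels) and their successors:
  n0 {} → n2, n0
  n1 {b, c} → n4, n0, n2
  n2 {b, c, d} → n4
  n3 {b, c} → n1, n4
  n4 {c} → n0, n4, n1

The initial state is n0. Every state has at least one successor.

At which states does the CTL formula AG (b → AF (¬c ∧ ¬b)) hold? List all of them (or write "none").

States satisfying b → AF (¬c ∧ ¬b): {n0, n4}.
States satisfying AG (b → AF (¬c ∧ ¬b)): ∅.

none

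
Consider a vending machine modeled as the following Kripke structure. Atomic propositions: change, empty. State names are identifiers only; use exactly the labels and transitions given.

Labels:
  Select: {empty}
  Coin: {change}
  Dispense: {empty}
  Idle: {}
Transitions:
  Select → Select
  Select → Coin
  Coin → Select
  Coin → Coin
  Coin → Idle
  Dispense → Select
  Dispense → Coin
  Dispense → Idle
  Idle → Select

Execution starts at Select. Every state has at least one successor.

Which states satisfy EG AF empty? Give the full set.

{Select, Dispense, Idle}

States satisfying AF empty: {Select, Dispense, Idle}.
States satisfying EG AF empty: {Select, Dispense, Idle}.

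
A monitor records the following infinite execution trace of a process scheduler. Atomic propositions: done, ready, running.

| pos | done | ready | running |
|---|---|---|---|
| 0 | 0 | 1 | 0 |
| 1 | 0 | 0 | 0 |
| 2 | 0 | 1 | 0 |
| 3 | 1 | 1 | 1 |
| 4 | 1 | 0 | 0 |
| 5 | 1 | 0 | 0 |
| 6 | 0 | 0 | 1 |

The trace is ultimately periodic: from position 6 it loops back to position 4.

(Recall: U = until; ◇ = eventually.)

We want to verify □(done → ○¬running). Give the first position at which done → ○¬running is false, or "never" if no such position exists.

5

Check done → ○¬running at each position in order: 0 ✓, 1 ✓, 2 ✓, 3 ✓, 4 ✓.
At position 5 the labels are {done} and the next position 6 has {running}, so done → ○¬running is false there. This is the first violation.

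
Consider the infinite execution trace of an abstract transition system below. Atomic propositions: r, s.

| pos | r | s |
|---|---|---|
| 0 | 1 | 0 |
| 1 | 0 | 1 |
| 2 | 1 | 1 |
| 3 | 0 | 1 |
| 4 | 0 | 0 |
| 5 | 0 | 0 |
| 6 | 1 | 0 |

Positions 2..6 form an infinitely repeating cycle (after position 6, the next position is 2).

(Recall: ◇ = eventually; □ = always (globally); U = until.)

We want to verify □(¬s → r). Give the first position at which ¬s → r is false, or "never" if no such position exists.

Check ¬s → r at each position in order: 0 ✓, 1 ✓, 2 ✓, 3 ✓.
At position 4 the labels are {}, so ¬s → r is false there. This is the first violation.

4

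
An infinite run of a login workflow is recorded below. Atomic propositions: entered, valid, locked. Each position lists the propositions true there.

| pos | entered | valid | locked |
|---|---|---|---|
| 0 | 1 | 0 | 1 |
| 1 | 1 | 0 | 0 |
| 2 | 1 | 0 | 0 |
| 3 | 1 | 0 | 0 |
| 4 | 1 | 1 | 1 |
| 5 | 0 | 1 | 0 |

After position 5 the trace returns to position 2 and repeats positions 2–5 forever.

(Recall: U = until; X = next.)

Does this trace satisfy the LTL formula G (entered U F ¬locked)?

entered U F ¬locked holds at every position 0..5, and those are all positions ever visited, so G (entered U F ¬locked) holds.

Yes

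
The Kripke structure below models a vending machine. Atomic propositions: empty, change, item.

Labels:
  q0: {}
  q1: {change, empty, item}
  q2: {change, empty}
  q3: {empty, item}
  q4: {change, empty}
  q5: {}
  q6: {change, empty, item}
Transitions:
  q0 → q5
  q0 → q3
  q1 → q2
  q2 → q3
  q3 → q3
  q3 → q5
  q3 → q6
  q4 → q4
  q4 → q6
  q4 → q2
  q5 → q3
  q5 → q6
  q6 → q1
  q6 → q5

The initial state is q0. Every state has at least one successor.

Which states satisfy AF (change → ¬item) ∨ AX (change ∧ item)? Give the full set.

{q0, q1, q2, q3, q4, q5, q6}

States satisfying change → ¬item: {q0, q2, q3, q4, q5}.
States satisfying AF (change → ¬item): {q0, q1, q2, q3, q4, q5, q6}.
States satisfying change ∧ item: {q1, q6}.
States satisfying AX (change ∧ item): ∅.
States satisfying AF (change → ¬item) ∨ AX (change ∧ item): {q0, q1, q2, q3, q4, q5, q6}.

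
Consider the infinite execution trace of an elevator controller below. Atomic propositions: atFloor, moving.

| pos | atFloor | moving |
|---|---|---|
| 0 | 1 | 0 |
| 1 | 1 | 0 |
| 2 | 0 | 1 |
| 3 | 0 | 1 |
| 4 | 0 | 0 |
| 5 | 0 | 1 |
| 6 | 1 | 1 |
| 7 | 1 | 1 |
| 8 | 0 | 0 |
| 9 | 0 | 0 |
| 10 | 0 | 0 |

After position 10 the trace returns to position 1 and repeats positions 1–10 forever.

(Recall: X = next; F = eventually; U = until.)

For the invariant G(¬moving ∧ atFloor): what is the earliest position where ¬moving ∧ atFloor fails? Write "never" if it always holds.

2

Check ¬moving ∧ atFloor at each position in order: 0 ✓, 1 ✓.
At position 2 the labels are {moving}, so ¬moving ∧ atFloor is false there. This is the first violation.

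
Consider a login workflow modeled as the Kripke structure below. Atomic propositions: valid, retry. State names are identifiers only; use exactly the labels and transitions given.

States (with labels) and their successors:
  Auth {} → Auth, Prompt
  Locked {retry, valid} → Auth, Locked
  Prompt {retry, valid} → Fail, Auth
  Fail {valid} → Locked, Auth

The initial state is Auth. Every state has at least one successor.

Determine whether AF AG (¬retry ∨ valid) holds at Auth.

States satisfying AG (¬retry ∨ valid): {Auth, Locked, Prompt, Fail}.
States satisfying AF AG (¬retry ∨ valid): {Auth, Locked, Prompt, Fail}.
Auth ∈ Sat(AF AG (¬retry ∨ valid)).

Holds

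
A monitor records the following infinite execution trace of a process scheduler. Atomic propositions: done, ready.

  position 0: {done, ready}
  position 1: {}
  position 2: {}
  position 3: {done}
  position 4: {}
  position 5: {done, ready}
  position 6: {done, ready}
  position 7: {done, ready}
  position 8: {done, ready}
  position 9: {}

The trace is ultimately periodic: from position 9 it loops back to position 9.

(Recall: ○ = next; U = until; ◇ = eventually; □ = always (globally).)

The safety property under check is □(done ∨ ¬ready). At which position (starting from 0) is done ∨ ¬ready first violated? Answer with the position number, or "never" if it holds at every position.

never

done ∨ ¬ready holds at every position 0..9, and those are all the positions the trace ever visits, so the invariant □(done ∨ ¬ready) is never violated.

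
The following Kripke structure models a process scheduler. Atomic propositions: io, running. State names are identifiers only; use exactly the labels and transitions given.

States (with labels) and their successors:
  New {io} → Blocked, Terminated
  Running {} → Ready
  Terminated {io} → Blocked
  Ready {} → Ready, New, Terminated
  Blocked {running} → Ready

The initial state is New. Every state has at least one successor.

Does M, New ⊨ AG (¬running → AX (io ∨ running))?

Does not hold

States satisfying ¬running → AX (io ∨ running): {New, Terminated, Blocked}.
States satisfying AG (¬running → AX (io ∨ running)): ∅.
Ready is reachable from New and violates ¬running → AX (io ∨ running), so AG fails at New.
New ∉ Sat(AG (¬running → AX (io ∨ running))).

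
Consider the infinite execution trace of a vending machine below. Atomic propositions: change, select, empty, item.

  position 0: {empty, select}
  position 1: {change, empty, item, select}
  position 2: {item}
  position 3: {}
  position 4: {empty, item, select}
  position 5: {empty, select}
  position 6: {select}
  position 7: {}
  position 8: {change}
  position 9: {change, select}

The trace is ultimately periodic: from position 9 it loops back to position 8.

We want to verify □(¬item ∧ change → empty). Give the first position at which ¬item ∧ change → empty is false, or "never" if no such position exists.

Check ¬item ∧ change → empty at each position in order: 0 ✓, 1 ✓, 2 ✓, 3 ✓, 4 ✓, 5 ✓, 6 ✓, 7 ✓.
At position 8 the labels are {change}, so ¬item ∧ change → empty is false there. This is the first violation.

8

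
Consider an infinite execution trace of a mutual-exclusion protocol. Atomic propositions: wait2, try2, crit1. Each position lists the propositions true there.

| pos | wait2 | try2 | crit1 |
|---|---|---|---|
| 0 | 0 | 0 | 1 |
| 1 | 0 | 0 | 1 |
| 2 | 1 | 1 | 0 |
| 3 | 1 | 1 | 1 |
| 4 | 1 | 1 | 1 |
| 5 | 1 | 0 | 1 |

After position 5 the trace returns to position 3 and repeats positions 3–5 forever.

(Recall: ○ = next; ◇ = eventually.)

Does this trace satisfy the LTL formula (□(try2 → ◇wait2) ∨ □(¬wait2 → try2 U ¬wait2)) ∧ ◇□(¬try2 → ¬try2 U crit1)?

Satisfied

□(¬try2 → ¬try2 U crit1) holds at position 0, which is reachable from 0, so ◇□(¬try2 → ¬try2 U crit1) holds.
At position 0: □(try2 → ◇wait2) ∨ □(¬wait2 → try2 U ¬wait2) is true; ◇□(¬try2 → ¬try2 U crit1) is true; so (□(try2 → ◇wait2) ∨ □(¬wait2 → try2 U ¬wait2)) ∧ ◇□(¬try2 → ¬try2 U crit1) is true.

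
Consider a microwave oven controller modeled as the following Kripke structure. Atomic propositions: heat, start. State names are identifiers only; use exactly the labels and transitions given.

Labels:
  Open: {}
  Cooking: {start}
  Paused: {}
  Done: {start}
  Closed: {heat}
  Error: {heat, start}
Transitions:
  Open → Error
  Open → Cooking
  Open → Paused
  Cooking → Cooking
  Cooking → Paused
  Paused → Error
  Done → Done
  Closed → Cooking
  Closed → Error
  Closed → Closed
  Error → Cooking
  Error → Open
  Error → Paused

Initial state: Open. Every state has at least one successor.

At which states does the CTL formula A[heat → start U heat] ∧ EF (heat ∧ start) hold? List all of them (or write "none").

States satisfying heat → start: {Open, Cooking, Paused, Done, Error}.
States satisfying heat: {Closed, Error}.
States satisfying A[heat → start U heat]: {Paused, Closed, Error}.
States satisfying heat ∧ start: {Error}.
States satisfying EF (heat ∧ start): {Open, Cooking, Paused, Closed, Error}.
States satisfying A[heat → start U heat] ∧ EF (heat ∧ start): {Paused, Closed, Error}.

{Paused, Closed, Error}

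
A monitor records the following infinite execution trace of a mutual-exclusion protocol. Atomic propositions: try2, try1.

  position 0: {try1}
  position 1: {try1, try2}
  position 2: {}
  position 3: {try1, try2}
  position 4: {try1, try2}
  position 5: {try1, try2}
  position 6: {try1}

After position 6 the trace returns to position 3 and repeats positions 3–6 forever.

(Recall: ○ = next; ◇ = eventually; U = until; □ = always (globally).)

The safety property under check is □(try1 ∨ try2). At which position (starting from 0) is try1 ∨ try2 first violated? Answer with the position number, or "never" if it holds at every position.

2

Check try1 ∨ try2 at each position in order: 0 ✓, 1 ✓.
At position 2 the labels are {}, so try1 ∨ try2 is false there. This is the first violation.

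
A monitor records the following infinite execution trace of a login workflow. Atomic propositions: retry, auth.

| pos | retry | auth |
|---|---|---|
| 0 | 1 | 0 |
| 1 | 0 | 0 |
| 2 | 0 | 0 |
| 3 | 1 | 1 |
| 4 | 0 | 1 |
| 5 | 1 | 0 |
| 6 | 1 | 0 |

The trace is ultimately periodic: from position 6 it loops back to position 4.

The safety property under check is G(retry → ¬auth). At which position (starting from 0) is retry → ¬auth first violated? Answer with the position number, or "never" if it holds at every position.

Check retry → ¬auth at each position in order: 0 ✓, 1 ✓, 2 ✓.
At position 3 the labels are {auth, retry}, so retry → ¬auth is false there. This is the first violation.

3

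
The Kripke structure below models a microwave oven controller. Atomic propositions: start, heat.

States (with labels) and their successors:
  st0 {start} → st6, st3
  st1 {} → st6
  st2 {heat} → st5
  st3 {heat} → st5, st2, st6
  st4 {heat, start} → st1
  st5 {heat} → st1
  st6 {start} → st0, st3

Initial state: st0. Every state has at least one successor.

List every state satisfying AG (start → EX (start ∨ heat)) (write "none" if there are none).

States satisfying start → EX (start ∨ heat): {st0, st1, st2, st3, st5, st6}.
States satisfying AG (start → EX (start ∨ heat)): {st0, st1, st2, st3, st5, st6}.

{st0, st1, st2, st3, st5, st6}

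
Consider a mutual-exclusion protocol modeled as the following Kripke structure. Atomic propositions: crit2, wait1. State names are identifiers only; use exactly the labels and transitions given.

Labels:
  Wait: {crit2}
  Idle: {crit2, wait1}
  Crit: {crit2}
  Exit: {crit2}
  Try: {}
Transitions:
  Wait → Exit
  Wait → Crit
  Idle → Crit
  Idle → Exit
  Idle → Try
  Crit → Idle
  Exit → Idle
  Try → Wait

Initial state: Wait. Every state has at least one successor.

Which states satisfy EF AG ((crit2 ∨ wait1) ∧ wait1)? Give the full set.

States satisfying AG ((crit2 ∨ wait1) ∧ wait1): ∅.
States satisfying EF AG ((crit2 ∨ wait1) ∧ wait1): ∅.

none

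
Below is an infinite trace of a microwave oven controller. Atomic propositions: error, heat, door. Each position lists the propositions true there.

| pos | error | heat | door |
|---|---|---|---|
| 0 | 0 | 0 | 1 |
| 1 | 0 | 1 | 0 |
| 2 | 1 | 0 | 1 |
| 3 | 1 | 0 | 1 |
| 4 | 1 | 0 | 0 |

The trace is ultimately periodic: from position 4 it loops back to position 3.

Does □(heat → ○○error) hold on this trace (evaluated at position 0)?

heat → ○○error holds at every position 0..4, and those are all positions ever visited, so □(heat → ○○error) holds.
Positions where heat holds: 1.
Check ○○error at each: 1→ok.

Satisfied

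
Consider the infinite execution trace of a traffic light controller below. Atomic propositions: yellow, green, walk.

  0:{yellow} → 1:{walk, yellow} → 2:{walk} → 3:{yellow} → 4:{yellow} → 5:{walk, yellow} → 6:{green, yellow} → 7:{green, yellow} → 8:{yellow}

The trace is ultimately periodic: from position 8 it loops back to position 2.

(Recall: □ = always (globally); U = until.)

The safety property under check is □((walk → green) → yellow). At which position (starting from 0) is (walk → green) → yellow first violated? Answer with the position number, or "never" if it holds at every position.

never

(walk → green) → yellow holds at every position 0..8, and those are all the positions the trace ever visits, so the invariant □((walk → green) → yellow) is never violated.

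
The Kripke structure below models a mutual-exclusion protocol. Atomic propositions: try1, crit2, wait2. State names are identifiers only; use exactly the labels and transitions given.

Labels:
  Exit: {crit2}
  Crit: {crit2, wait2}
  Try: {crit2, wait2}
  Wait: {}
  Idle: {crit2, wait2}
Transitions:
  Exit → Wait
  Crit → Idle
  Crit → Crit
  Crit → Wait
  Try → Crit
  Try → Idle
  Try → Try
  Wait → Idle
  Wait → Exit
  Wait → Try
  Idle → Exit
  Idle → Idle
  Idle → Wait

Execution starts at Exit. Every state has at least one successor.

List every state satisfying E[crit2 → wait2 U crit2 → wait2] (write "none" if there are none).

{Crit, Try, Wait, Idle}

States satisfying crit2 → wait2: {Crit, Try, Wait, Idle}.
States satisfying E[crit2 → wait2 U crit2 → wait2]: {Crit, Try, Wait, Idle}.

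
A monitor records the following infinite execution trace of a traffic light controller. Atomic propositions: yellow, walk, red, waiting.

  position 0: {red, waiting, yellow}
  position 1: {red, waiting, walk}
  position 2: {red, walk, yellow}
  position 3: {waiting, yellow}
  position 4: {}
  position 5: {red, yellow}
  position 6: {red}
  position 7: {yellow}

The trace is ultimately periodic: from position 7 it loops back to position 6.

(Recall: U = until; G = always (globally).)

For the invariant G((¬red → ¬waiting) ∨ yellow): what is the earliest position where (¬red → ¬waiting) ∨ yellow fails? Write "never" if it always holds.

(¬red → ¬waiting) ∨ yellow holds at every position 0..7, and those are all the positions the trace ever visits, so the invariant G((¬red → ¬waiting) ∨ yellow) is never violated.

never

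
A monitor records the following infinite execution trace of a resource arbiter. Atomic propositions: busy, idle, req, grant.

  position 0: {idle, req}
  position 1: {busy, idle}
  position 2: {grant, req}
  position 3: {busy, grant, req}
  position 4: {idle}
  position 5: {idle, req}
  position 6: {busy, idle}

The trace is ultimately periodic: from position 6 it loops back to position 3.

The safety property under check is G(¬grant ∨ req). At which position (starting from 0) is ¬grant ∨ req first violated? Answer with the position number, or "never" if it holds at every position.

never

¬grant ∨ req holds at every position 0..6, and those are all the positions the trace ever visits, so the invariant G(¬grant ∨ req) is never violated.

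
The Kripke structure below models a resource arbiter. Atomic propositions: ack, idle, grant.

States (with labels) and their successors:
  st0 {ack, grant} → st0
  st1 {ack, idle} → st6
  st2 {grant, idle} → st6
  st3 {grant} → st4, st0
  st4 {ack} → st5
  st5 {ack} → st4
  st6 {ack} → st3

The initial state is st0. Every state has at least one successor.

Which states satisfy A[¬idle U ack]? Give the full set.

{st0, st1, st3, st4, st5, st6}

States satisfying ¬idle: {st0, st3, st4, st5, st6}.
States satisfying ack: {st0, st1, st4, st5, st6}.
States satisfying A[¬idle U ack]: {st0, st1, st3, st4, st5, st6}.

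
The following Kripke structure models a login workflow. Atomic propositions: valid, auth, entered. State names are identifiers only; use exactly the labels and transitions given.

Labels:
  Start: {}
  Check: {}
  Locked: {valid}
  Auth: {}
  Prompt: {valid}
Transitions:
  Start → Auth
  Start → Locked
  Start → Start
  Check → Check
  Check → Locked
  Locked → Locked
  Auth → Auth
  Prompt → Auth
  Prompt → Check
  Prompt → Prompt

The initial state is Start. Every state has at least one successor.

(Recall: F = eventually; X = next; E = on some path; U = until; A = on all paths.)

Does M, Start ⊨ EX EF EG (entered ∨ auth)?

States satisfying EF EG (entered ∨ auth): ∅.
States satisfying EX EF EG (entered ∨ auth): ∅.
No suitable path/successor from Start witnesses the formula.
Start ∉ Sat(EX EF EG (entered ∨ auth)).

Does not hold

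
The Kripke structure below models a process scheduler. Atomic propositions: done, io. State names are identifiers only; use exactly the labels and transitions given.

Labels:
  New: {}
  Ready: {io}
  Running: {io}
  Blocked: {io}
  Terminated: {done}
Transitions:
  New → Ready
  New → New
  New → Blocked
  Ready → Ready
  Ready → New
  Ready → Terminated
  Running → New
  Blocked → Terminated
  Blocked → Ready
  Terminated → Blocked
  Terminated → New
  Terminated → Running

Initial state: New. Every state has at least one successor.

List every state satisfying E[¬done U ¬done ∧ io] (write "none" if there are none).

States satisfying ¬done: {New, Ready, Running, Blocked}.
States satisfying ¬done ∧ io: {Ready, Running, Blocked}.
States satisfying E[¬done U ¬done ∧ io]: {New, Ready, Running, Blocked}.

{New, Ready, Running, Blocked}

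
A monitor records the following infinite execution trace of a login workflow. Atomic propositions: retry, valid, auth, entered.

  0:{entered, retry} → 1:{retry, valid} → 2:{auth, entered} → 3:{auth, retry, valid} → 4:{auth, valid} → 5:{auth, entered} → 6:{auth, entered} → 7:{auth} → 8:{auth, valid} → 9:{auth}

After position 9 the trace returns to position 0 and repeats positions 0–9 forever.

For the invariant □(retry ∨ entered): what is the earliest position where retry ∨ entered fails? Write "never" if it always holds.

4

Check retry ∨ entered at each position in order: 0 ✓, 1 ✓, 2 ✓, 3 ✓.
At position 4 the labels are {auth, valid}, so retry ∨ entered is false there. This is the first violation.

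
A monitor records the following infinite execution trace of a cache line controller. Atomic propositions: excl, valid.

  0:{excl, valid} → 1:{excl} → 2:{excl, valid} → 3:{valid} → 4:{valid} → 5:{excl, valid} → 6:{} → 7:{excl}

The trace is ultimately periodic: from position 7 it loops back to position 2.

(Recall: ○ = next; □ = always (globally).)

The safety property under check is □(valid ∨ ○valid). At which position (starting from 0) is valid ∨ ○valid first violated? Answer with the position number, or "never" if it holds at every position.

6

Check valid ∨ ○valid at each position in order: 0 ✓, 1 ✓, 2 ✓, 3 ✓, 4 ✓, 5 ✓.
At position 6 the labels are {} and the next position 7 has {excl}, so valid ∨ ○valid is false there. This is the first violation.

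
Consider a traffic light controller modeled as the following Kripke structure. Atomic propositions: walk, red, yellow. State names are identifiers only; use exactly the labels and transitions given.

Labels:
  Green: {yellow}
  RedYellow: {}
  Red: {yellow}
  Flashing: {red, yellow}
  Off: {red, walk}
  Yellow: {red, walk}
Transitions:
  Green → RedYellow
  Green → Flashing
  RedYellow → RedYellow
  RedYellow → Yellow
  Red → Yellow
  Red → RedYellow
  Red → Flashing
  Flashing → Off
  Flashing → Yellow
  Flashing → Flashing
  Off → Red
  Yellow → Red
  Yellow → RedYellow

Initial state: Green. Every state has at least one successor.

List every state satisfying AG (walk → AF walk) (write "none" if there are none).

States satisfying walk → AF walk: {Green, RedYellow, Red, Flashing, Off, Yellow}.
States satisfying AG (walk → AF walk): {Green, RedYellow, Red, Flashing, Off, Yellow}.

{Green, RedYellow, Red, Flashing, Off, Yellow}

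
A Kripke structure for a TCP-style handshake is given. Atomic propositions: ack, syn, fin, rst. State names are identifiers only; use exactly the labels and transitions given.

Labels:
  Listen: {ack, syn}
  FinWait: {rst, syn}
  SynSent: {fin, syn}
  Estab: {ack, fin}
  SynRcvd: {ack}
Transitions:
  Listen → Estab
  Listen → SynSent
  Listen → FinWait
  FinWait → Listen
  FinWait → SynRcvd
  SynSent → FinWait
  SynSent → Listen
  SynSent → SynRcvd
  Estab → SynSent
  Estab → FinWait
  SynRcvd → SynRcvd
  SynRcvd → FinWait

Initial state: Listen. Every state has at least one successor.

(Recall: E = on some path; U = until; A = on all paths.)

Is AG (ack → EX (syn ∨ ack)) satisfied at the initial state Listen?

Satisfied

States satisfying ack → EX (syn ∨ ack): {Listen, FinWait, SynSent, Estab, SynRcvd}.
States satisfying AG (ack → EX (syn ∨ ack)): {Listen, FinWait, SynSent, Estab, SynRcvd}.
Every state reachable from Listen satisfies ack → EX (syn ∨ ack).
Listen ∈ Sat(AG (ack → EX (syn ∨ ack))).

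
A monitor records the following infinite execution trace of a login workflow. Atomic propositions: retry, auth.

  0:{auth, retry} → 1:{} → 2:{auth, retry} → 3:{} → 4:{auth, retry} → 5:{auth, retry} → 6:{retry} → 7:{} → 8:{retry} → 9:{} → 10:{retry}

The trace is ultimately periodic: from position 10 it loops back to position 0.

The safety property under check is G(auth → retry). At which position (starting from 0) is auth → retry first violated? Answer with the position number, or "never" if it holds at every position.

never

auth → retry holds at every position 0..10, and those are all the positions the trace ever visits, so the invariant G(auth → retry) is never violated.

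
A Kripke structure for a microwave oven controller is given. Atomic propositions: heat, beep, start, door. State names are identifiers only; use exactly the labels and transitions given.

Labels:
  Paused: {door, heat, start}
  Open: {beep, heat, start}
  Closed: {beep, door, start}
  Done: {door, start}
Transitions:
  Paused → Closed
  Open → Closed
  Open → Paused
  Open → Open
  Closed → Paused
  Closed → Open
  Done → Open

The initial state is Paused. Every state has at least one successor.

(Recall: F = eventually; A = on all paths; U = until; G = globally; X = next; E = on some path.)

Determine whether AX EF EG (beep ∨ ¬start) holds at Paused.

States satisfying EF EG (beep ∨ ¬start): {Paused, Open, Closed, Done}.
States satisfying AX EF EG (beep ∨ ¬start): {Paused, Open, Closed, Done}.
Paused ∈ Sat(AX EF EG (beep ∨ ¬start)).

Yes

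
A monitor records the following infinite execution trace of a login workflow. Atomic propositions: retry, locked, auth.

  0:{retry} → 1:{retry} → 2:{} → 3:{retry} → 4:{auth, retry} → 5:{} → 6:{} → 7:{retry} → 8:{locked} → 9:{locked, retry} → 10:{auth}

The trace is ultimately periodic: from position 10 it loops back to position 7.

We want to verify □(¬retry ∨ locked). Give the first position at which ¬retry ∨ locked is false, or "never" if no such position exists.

At position 0 the labels are {retry}, so ¬retry ∨ locked is false there. This is the first violation.

0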